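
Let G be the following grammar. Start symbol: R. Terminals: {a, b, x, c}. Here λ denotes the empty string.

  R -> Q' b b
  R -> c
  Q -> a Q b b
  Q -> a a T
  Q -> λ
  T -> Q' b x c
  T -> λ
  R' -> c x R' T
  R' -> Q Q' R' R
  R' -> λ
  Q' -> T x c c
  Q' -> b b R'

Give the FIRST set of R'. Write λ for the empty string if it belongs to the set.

FIRST(Q): from Q->a Q b b we get {a}; from Q->a a T we get {a}; from Q->λ we get {λ}. So FIRST(Q) = {λ, a}.
FIRST(R): from R->Q' b b we get {b, x}; from R->c we get {c}. So FIRST(R) = {b, c, x}.
FIRST(T): from T->Q' b x c we get {b, x}; from T->λ we get {λ}. So FIRST(T) = {λ, b, x}.
FIRST(Q'): from Q'->T x c c we get {b, x}; from Q'->b b R' we get {b}. So FIRST(Q') = {b, x}.
FIRST(R'): from R'->c x R' T we get {c}; from R'->Q Q' R' R we get {a, b, x}; from R'->λ we get {λ}. So FIRST(R') = {λ, a, b, c, x}.

{λ, a, b, c, x}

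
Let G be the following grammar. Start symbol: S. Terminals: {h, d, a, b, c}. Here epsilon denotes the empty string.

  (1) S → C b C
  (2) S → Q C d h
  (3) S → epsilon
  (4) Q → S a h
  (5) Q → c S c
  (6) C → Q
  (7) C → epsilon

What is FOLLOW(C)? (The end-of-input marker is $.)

FIRST(S): from S→C b C we get {a, b, c}; from S→Q C d h we get {a, b, c}; from S→epsilon we get {epsilon}. So FIRST(S) = {epsilon, a, b, c}.
FIRST(Q): from Q→S a h we get {a, b, c}; from Q→c S c we get {c}. So FIRST(Q) = {a, b, c}.
FIRST(C): from C→Q we get {a, b, c}; from C→epsilon we get {epsilon}. So FIRST(C) = {epsilon, a, b, c}.
FOLLOW(S) includes $ since S is the start symbol.
FOLLOW(S): in Q→S a h, S is followed by a h with FIRST {a}; in Q→c S c, S is followed by c with FIRST {c}. Thus FOLLOW(S) = {$, a, c}.
FOLLOW(C): in S→C b C (occurrence 1), C is followed by b C with FIRST {b}; in S→C b C (occurrence 2), the suffix after C is empty, so FOLLOW(C) ⊇ FOLLOW(S) = {$, a, c}; in S→Q C d h, C is followed by d h with FIRST {d}. Thus FOLLOW(C) = {$, a, b, c, d}.
FOLLOW(Q): in S→Q C d h, Q is followed by C d h with FIRST {a, b, c, d}; in C→Q, the suffix after Q is empty, so FOLLOW(Q) ⊇ FOLLOW(C) = {$, a, b, c, d}. Thus FOLLOW(Q) = {$, a, b, c, d}.

{$, a, b, c, d}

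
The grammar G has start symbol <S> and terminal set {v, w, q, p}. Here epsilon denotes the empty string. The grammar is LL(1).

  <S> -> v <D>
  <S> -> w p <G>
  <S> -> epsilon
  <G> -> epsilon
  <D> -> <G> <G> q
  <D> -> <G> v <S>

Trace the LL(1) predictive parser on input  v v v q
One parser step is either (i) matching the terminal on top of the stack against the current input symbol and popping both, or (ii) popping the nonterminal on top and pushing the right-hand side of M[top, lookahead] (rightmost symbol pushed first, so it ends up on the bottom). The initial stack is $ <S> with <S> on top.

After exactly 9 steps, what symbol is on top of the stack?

<G>

     Stack        Input      Action
  1  $ <S>        v v v q $  expand <S> -> v <D>
  2  $ <D> v      v v v q $  match v
  3  $ <D>        v v q $    expand <D> -> <G> v <S>
  4  $ <S> v <G>  v v q $    expand <G> -> epsilon
  5  $ <S> v      v v q $    match v
  6  $ <S>        v q $      expand <S> -> v <D>
  7  $ <D> v      v q $      match v
  8  $ <D>        q $        expand <D> -> <G> <G> q
  9  $ q <G> <G>  q $        expand <G> -> epsilon
Stack after step 9: $ q <G> (top = <G>).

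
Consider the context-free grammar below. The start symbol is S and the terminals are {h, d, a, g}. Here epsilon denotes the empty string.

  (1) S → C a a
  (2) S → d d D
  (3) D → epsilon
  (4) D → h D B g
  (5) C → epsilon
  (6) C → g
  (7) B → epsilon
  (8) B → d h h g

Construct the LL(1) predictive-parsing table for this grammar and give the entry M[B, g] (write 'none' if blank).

B → epsilon

FIRST(D) = {epsilon, h}
FIRST(C) = {epsilon, g}
FIRST(B) = {epsilon, d}
FIRST(S) = {a, d, g}  (via C a a)
FOLLOW(S) includes $ since S is the start symbol.
FOLLOW(B): in D→h D B g, B is followed by g with FIRST {g}. Thus FOLLOW(B) = {g}.
For B → epsilon: FIRST(epsilon) = {epsilon}, so it goes in M[B, t] for t ∈ {}; since epsilon ∈ FIRST, also for every t ∈ FOLLOW(B) = {g}.
For B → d h h g: FIRST(d h h g) = {d}, so it goes in M[B, t] for t ∈ {d}.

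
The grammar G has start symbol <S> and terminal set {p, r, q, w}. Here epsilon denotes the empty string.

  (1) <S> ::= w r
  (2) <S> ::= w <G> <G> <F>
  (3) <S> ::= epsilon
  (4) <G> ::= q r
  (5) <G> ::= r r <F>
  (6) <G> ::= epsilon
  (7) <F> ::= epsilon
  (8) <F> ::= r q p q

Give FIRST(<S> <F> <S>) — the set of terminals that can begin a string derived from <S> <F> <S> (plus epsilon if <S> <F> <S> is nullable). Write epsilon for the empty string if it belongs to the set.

FIRST(<S>) = {epsilon, w}
FIRST(<G>) = {epsilon, q, r}
FIRST(<F>) = {epsilon, r}
FIRST(<S> <F> <S>): take FIRST of each symbol in turn, carrying on past any symbol whose FIRST contains epsilon; result {epsilon, r, w}.

{epsilon, r, w}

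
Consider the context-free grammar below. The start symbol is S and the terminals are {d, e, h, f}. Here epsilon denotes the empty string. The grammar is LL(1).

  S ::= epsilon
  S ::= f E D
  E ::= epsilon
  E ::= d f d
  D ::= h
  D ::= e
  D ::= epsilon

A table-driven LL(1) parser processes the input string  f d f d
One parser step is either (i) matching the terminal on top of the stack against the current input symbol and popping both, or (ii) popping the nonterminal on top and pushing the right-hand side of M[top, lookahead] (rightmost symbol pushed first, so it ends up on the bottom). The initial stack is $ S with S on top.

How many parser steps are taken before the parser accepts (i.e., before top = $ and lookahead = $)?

     Stack      Input      Action
  1  $ S        f d f d $  expand S ::= f E D
  2  $ D E f    f d f d $  match f
  3  $ D E      d f d $    expand E ::= d f d
  4  $ D d f d  d f d $    match d
  5  $ D d f    f d $      match f
  6  $ D d      d $        match d
  7  $ D        $          expand D ::= epsilon
Accept reached after 7 steps.

7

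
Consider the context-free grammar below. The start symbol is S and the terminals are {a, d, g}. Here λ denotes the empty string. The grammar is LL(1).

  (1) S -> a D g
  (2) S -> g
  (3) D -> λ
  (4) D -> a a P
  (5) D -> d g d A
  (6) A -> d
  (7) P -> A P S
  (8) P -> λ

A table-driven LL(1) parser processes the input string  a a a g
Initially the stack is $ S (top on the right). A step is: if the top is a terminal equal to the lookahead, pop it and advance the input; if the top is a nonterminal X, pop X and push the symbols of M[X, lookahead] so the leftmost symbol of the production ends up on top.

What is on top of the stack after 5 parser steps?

step 1: stack=$ S  input=a a a g $  — expand S -> a D g
step 2: stack=$ g D a  input=a a a g $  — match a
step 3: stack=$ g D  input=a a g $  — expand D -> a a P
step 4: stack=$ g P a a  input=a a g $  — match a
step 5: stack=$ g P a  input=a g $  — match a
Stack after step 5: $ g P (top = P).

P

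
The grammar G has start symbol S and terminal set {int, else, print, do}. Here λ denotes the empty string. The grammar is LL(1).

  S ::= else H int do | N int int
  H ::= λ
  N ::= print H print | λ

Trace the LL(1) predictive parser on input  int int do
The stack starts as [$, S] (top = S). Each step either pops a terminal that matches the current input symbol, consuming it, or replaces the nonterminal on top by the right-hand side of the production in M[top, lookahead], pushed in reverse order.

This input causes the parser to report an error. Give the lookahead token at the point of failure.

     Stack        Input         Action
  1  $ S          int int do $  expand S ::= N int int
  2  $ int int N  int int do $  expand N ::= λ
  3  $ int int    int int do $  match int
  4  $ int        int do $      match int
  5  $            do $          error: stack empty but input remains

do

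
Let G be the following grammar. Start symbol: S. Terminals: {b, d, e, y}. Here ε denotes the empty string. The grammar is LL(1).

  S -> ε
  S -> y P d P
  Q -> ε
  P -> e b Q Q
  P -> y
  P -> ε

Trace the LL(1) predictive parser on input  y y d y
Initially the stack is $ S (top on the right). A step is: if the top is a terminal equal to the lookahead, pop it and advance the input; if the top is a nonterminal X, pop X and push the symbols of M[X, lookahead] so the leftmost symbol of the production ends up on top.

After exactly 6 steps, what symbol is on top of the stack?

step 1: stack=$ S  input=y y d y $  — expand S -> y P d P
step 2: stack=$ P d P y  input=y y d y $  — match y
step 3: stack=$ P d P  input=y d y $  — expand P -> y
step 4: stack=$ P d y  input=y d y $  — match y
step 5: stack=$ P d  input=d y $  — match d
step 6: stack=$ P  input=y $  — expand P -> y
Stack after step 6: $ y (top = y).

y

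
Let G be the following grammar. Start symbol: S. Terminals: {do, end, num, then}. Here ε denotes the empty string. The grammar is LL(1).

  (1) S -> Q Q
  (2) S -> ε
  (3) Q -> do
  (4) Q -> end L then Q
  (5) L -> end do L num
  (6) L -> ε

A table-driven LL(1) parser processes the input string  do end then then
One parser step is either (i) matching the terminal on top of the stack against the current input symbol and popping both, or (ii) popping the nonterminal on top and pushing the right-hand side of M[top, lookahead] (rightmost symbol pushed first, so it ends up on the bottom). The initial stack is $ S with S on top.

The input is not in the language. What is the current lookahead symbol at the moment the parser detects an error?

then

step 1: stack=$ S  input=do end then then $  — expand S -> Q Q
step 2: stack=$ Q Q  input=do end then then $  — expand Q -> do
step 3: stack=$ Q do  input=do end then then $  — match do
step 4: stack=$ Q  input=end then then $  — expand Q -> end L then Q
step 5: stack=$ Q then L end  input=end then then $  — match end
step 6: stack=$ Q then L  input=then then $  — expand L -> ε
step 7: stack=$ Q then  input=then then $  — match then
step 8: stack=$ Q  input=then $  — error: M[Q, then] is empty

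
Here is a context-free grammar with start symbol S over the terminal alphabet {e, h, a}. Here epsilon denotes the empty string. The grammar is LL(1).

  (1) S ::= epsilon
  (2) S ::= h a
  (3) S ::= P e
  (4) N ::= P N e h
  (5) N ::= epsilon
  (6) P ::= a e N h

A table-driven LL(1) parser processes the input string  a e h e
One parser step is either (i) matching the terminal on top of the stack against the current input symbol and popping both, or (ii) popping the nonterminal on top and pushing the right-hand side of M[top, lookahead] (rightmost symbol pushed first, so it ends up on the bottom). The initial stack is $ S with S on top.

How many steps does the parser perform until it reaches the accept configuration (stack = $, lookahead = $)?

     Stack        Input      Action
  1  $ S          a e h e $  expand S ::= P e
  2  $ e P        a e h e $  expand P ::= a e N h
  3  $ e h N e a  a e h e $  match a
  4  $ e h N e    e h e $    match e
  5  $ e h N      h e $      expand N ::= epsilon
  6  $ e h        h e $      match h
  7  $ e          e $        match e
Accept reached after 7 steps.

7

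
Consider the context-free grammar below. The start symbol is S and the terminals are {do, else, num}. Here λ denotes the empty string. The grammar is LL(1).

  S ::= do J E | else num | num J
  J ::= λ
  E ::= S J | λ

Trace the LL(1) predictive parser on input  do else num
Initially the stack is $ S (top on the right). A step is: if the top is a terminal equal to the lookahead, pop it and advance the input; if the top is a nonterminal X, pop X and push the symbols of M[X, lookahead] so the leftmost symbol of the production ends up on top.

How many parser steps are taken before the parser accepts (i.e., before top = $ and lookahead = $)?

8

step 1: stack=$ S  input=do else num $  — expand S ::= do J E
step 2: stack=$ E J do  input=do else num $  — match do
step 3: stack=$ E J  input=else num $  — expand J ::= λ
step 4: stack=$ E  input=else num $  — expand E ::= S J
step 5: stack=$ J S  input=else num $  — expand S ::= else num
step 6: stack=$ J num else  input=else num $  — match else
step 7: stack=$ J num  input=num $  — match num
step 8: stack=$ J  input=$  — expand J ::= λ
Accept reached after 8 steps.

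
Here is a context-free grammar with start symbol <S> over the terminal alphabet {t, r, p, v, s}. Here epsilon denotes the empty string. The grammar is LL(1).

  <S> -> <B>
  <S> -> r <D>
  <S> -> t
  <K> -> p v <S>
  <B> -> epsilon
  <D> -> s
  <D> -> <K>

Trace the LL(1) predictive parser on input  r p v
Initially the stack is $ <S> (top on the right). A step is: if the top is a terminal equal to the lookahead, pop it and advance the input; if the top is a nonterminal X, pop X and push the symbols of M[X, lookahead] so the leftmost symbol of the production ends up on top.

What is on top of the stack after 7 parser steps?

step 1: stack=$ <S>  input=r p v $  — expand <S> -> r <D>
step 2: stack=$ <D> r  input=r p v $  — match r
step 3: stack=$ <D>  input=p v $  — expand <D> -> <K>
step 4: stack=$ <K>  input=p v $  — expand <K> -> p v <S>
step 5: stack=$ <S> v p  input=p v $  — match p
step 6: stack=$ <S> v  input=v $  — match v
step 7: stack=$ <S>  input=$  — expand <S> -> <B>
Stack after step 7: $ <B> (top = <B>).

<B>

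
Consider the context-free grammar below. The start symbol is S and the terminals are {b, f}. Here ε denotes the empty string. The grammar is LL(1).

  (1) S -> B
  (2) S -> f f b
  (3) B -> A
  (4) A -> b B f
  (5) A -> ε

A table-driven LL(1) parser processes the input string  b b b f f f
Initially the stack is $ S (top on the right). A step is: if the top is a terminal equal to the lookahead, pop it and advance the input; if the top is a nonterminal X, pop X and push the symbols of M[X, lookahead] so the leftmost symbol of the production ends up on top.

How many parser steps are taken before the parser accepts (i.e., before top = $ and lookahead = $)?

step 1: stack=$ S  input=b b b f f f $  — expand S -> B
step 2: stack=$ B  input=b b b f f f $  — expand B -> A
step 3: stack=$ A  input=b b b f f f $  — expand A -> b B f
step 4: stack=$ f B b  input=b b b f f f $  — match b
step 5: stack=$ f B  input=b b f f f $  — expand B -> A
step 6: stack=$ f A  input=b b f f f $  — expand A -> b B f
step 7: stack=$ f f B b  input=b b f f f $  — match b
step 8: stack=$ f f B  input=b f f f $  — expand B -> A
step 9: stack=$ f f A  input=b f f f $  — expand A -> b B f
step 10: stack=$ f f f B b  input=b f f f $  — match b
step 11: stack=$ f f f B  input=f f f $  — expand B -> A
step 12: stack=$ f f f A  input=f f f $  — expand A -> ε
step 13: stack=$ f f f  input=f f f $  — match f
step 14: stack=$ f f  input=f f $  — match f
step 15: stack=$ f  input=f $  — match f
Accept reached after 15 steps.

15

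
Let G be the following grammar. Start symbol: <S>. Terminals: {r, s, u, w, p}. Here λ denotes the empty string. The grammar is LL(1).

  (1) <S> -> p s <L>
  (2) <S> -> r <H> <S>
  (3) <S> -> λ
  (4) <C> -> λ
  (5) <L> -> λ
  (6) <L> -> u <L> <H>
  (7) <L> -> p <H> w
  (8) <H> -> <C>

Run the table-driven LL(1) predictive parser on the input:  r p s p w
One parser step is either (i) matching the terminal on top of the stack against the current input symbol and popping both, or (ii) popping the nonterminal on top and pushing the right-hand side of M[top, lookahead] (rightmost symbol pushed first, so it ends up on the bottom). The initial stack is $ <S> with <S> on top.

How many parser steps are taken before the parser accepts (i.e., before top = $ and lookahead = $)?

      Stack        Input        Action
   1  $ <S>        r p s p w $  expand <S> -> r <H> <S>
   2  $ <S> <H> r  r p s p w $  match r
   3  $ <S> <H>    p s p w $    expand <H> -> <C>
   4  $ <S> <C>    p s p w $    expand <C> -> λ
   5  $ <S>        p s p w $    expand <S> -> p s <L>
   6  $ <L> s p    p s p w $    match p
   7  $ <L> s      s p w $      match s
   8  $ <L>        p w $        expand <L> -> p <H> w
   9  $ w <H> p    p w $        match p
  10  $ w <H>      w $          expand <H> -> <C>
  11  $ w <C>      w $          expand <C> -> λ
  12  $ w          w $          match w
Accept reached after 12 steps.

12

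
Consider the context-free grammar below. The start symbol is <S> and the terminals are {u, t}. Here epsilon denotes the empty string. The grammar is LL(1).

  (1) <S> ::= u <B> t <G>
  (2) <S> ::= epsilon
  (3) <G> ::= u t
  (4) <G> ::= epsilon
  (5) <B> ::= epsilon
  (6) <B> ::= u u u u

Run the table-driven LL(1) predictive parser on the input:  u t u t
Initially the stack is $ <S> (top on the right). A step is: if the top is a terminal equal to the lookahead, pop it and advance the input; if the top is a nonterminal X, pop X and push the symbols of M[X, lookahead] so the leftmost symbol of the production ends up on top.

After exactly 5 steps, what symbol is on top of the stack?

u

step 1: stack=$ <S>  input=u t u t $  — expand <S> ::= u <B> t <G>
step 2: stack=$ <G> t <B> u  input=u t u t $  — match u
step 3: stack=$ <G> t <B>  input=t u t $  — expand <B> ::= epsilon
step 4: stack=$ <G> t  input=t u t $  — match t
step 5: stack=$ <G>  input=u t $  — expand <G> ::= u t
Stack after step 5: $ t u (top = u).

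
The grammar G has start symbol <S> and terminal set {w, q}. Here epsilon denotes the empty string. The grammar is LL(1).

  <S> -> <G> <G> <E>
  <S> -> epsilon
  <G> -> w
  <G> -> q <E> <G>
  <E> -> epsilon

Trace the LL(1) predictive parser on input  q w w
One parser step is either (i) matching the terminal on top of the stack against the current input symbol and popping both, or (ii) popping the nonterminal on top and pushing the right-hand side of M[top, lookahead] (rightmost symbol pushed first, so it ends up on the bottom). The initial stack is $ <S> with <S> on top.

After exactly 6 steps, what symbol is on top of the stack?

<G>

     Stack                Input    Action
  1  $ <S>                q w w $  expand <S> -> <G> <G> <E>
  2  $ <E> <G> <G>        q w w $  expand <G> -> q <E> <G>
  3  $ <E> <G> <G> <E> q  q w w $  match q
  4  $ <E> <G> <G> <E>    w w $    expand <E> -> epsilon
  5  $ <E> <G> <G>        w w $    expand <G> -> w
  6  $ <E> <G> w          w w $    match w
Stack after step 6: $ <E> <G> (top = <G>).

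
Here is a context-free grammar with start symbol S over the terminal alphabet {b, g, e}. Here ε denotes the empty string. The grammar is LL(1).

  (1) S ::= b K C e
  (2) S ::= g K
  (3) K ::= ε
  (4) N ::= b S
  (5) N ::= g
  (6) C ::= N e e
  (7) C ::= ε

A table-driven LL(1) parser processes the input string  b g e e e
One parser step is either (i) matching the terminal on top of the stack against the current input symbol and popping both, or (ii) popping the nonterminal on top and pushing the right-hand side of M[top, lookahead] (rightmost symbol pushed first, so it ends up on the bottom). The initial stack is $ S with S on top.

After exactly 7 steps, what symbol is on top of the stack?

     Stack      Input        Action
  1  $ S        b g e e e $  expand S ::= b K C e
  2  $ e C K b  b g e e e $  match b
  3  $ e C K    g e e e $    expand K ::= ε
  4  $ e C      g e e e $    expand C ::= N e e
  5  $ e e e N  g e e e $    expand N ::= g
  6  $ e e e g  g e e e $    match g
  7  $ e e e    e e e $      match e
Stack after step 7: $ e e (top = e).

e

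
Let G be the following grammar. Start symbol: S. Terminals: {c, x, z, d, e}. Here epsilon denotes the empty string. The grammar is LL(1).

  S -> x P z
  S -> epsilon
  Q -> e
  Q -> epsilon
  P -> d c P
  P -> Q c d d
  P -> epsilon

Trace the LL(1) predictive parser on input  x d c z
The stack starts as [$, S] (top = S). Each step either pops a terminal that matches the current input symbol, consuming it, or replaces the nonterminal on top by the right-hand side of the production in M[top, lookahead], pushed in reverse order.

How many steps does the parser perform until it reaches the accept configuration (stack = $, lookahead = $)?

7

step 1: stack=$ S  input=x d c z $  — expand S -> x P z
step 2: stack=$ z P x  input=x d c z $  — match x
step 3: stack=$ z P  input=d c z $  — expand P -> d c P
step 4: stack=$ z P c d  input=d c z $  — match d
step 5: stack=$ z P c  input=c z $  — match c
step 6: stack=$ z P  input=z $  — expand P -> epsilon
step 7: stack=$ z  input=z $  — match z
Accept reached after 7 steps.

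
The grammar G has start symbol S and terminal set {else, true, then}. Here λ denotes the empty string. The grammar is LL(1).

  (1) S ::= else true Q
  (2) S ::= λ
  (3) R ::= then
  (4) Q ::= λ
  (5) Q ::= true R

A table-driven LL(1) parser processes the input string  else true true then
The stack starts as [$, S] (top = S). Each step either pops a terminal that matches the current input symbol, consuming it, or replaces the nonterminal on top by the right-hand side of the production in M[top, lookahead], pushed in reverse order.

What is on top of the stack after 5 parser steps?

     Stack          Input                  Action
  1  $ S            else true true then $  expand S ::= else true Q
  2  $ Q true else  else true true then $  match else
  3  $ Q true       true true then $       match true
  4  $ Q            true then $            expand Q ::= true R
  5  $ R true       true then $            match true
Stack after step 5: $ R (top = R).

R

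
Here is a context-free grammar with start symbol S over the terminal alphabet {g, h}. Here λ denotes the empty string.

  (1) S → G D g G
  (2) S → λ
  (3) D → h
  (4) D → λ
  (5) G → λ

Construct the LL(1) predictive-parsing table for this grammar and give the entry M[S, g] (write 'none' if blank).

FIRST(D) = {λ, h}
FIRST(G) = {λ}
FIRST(S) = {λ, g, h}  (via G D g G)
FOLLOW(S) includes $ since S is the start symbol.
FOLLOW(S): S appears on no right-hand side. Thus FOLLOW(S) = {$}.
For S → G D g G: FIRST(G D g G) = {g, h}, so it goes in M[S, t] for t ∈ {g, h}.
For S → λ: FIRST(λ) = {λ}, so it goes in M[S, t] for t ∈ {}; since λ ∈ FIRST, also for every t ∈ FOLLOW(S) = {$}.

S → G D g G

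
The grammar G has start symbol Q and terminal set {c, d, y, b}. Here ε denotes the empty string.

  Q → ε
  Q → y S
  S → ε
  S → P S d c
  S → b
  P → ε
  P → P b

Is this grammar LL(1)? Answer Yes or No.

FIRST(Q) = {ε, y}
FIRST(S) = {ε, b, d}
FIRST(P) = {ε, b}
FOLLOW(Q) = {$}
FOLLOW(S) = {$, d}
FOLLOW(P) = {b, d}
Cell M[P, b] receives both P → ε and P → P b — the grammar is not LL(1).

No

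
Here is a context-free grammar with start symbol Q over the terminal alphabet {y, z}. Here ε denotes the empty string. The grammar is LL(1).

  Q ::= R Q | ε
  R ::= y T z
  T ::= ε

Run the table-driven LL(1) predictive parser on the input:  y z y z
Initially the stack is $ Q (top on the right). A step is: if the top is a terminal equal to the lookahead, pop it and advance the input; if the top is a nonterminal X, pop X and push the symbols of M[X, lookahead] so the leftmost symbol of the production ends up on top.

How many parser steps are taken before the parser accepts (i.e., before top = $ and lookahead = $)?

11

step 1: stack=$ Q  input=y z y z $  — expand Q ::= R Q
step 2: stack=$ Q R  input=y z y z $  — expand R ::= y T z
step 3: stack=$ Q z T y  input=y z y z $  — match y
step 4: stack=$ Q z T  input=z y z $  — expand T ::= ε
step 5: stack=$ Q z  input=z y z $  — match z
step 6: stack=$ Q  input=y z $  — expand Q ::= R Q
step 7: stack=$ Q R  input=y z $  — expand R ::= y T z
step 8: stack=$ Q z T y  input=y z $  — match y
step 9: stack=$ Q z T  input=z $  — expand T ::= ε
step 10: stack=$ Q z  input=z $  — match z
step 11: stack=$ Q  input=$  — expand Q ::= ε
Accept reached after 11 steps.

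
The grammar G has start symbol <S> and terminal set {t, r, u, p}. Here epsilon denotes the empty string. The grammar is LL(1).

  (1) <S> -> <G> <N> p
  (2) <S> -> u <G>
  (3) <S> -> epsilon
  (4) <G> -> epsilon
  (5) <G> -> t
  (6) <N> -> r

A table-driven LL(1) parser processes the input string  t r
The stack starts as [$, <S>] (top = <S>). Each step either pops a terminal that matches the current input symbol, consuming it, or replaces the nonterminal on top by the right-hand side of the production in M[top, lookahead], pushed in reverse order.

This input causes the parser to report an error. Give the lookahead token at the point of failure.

$

     Stack        Input  Action
  1  $ <S>        t r $  expand <S> -> <G> <N> p
  2  $ p <N> <G>  t r $  expand <G> -> t
  3  $ p <N> t    t r $  match t
  4  $ p <N>      r $    expand <N> -> r
  5  $ p r        r $    match r
  6  $ p          $      error: top is terminal p but lookahead is $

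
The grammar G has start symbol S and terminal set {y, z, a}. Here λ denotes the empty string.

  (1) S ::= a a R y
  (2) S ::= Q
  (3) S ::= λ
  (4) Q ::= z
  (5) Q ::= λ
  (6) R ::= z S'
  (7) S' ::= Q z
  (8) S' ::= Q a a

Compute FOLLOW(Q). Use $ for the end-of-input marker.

FIRST(Q) = {λ, z}
FIRST(R) = {z}
FIRST(S) = {λ, a, z}  (via Q)
FIRST(S') = {a, z}  (via Q z, Q a a)
FOLLOW(S) includes $ since S is the start symbol.
FOLLOW(S): S appears on no right-hand side. Thus FOLLOW(S) = {$}.
FOLLOW(Q): in S::=Q, the suffix after Q is empty, so FOLLOW(Q) ⊇ FOLLOW(S) = {$}; in S'::=Q z, Q is followed by z with FIRST {z}; in S'::=Q a a, Q is followed by a a with FIRST {a}. Thus FOLLOW(Q) = {$, a, z}.
FOLLOW(R): in S::=a a R y, R is followed by y with FIRST {y}. Thus FOLLOW(R) = {y}.
FOLLOW(S'): in R::=z S', the suffix after S' is empty, so FOLLOW(S') ⊇ FOLLOW(R) = {y}. Thus FOLLOW(S') = {y}.

{$, a, z}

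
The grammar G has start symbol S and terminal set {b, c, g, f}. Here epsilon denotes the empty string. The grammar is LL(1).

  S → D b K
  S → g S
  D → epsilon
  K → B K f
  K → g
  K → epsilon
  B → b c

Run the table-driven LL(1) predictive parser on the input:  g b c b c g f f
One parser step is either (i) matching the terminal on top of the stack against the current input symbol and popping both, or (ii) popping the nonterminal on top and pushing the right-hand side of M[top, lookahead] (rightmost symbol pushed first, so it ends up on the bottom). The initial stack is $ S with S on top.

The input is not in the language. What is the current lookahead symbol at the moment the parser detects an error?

c

step 1: stack=$ S  input=g b c b c g f f $  — expand S → g S
step 2: stack=$ S g  input=g b c b c g f f $  — match g
step 3: stack=$ S  input=b c b c g f f $  — expand S → D b K
step 4: stack=$ K b D  input=b c b c g f f $  — expand D → epsilon
step 5: stack=$ K b  input=b c b c g f f $  — match b
step 6: stack=$ K  input=c b c g f f $  — error: M[K, c] is empty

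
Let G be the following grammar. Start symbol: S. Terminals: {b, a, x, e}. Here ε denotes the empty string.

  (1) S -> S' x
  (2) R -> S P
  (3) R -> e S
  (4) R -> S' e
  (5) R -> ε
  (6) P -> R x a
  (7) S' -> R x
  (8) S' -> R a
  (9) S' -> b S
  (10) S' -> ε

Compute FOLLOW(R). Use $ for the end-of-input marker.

{a, x}

FIRST(S): from S->S' x we get {a, b, e, x}. So FIRST(S) = {a, b, e, x}.
FIRST(R): from R->S P we get {a, b, e, x}; from R->e S we get {e}; from R->S' e we get {a, b, e, x}; from R->ε we get {ε}. So FIRST(R) = {ε, a, b, e, x}.
FIRST(P): from P->R x a we get {a, b, e, x}. So FIRST(P) = {a, b, e, x}.
FIRST(S'): from S'->R x we get {a, b, e, x}; from S'->R a we get {a, b, e, x}; from S'->b S we get {b}; from S'->ε we get {ε}. So FIRST(S') = {ε, a, b, e, x}.
FOLLOW(S) includes $ since S is the start symbol.
FOLLOW(R): in P->R x a, R is followed by x a with FIRST {x}; in S'->R x, R is followed by x with FIRST {x}; in S'->R a, R is followed by a with FIRST {a}. Thus FOLLOW(R) = {a, x}.
FOLLOW(P): in R->S P, the suffix after P is empty, so FOLLOW(P) ⊇ FOLLOW(R) = {a, x}. Thus FOLLOW(P) = {a, x}.
FOLLOW(S'): in S->S' x, S' is followed by x with FIRST {x}; in R->S' e, S' is followed by e with FIRST {e}. Thus FOLLOW(S') = {e, x}.
FOLLOW(S): in R->S P, S is followed by P with FIRST {a, b, e, x}; in R->e S, the suffix after S is empty, so FOLLOW(S) ⊇ FOLLOW(R) = {a, x}; in S'->b S, the suffix after S is empty, so FOLLOW(S) ⊇ FOLLOW(S') = {e, x}. Thus FOLLOW(S) = {$, a, b, e, x}.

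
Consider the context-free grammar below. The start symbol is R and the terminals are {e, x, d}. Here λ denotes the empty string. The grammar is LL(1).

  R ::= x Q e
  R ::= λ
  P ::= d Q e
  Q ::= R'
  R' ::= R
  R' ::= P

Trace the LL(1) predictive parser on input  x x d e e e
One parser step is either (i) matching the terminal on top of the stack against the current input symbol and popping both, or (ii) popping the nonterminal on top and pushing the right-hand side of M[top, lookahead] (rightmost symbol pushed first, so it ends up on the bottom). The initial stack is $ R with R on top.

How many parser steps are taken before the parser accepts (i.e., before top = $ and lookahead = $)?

16

step 1: stack=$ R  input=x x d e e e $  — expand R ::= x Q e
step 2: stack=$ e Q x  input=x x d e e e $  — match x
step 3: stack=$ e Q  input=x d e e e $  — expand Q ::= R'
step 4: stack=$ e R'  input=x d e e e $  — expand R' ::= R
step 5: stack=$ e R  input=x d e e e $  — expand R ::= x Q e
step 6: stack=$ e e Q x  input=x d e e e $  — match x
step 7: stack=$ e e Q  input=d e e e $  — expand Q ::= R'
step 8: stack=$ e e R'  input=d e e e $  — expand R' ::= P
step 9: stack=$ e e P  input=d e e e $  — expand P ::= d Q e
step 10: stack=$ e e e Q d  input=d e e e $  — match d
step 11: stack=$ e e e Q  input=e e e $  — expand Q ::= R'
step 12: stack=$ e e e R'  input=e e e $  — expand R' ::= R
step 13: stack=$ e e e R  input=e e e $  — expand R ::= λ
step 14: stack=$ e e e  input=e e e $  — match e
step 15: stack=$ e e  input=e e $  — match e
step 16: stack=$ e  input=e $  — match e
Accept reached after 16 steps.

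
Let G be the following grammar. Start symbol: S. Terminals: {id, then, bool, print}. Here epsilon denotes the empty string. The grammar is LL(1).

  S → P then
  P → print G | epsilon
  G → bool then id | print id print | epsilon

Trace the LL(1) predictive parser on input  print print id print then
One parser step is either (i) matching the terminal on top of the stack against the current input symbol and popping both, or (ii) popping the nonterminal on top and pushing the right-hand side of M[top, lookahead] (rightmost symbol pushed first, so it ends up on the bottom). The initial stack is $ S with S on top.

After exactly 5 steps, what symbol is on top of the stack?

step 1: stack=$ S  input=print print id print then $  — expand S → P then
step 2: stack=$ then P  input=print print id print then $  — expand P → print G
step 3: stack=$ then G print  input=print print id print then $  — match print
step 4: stack=$ then G  input=print id print then $  — expand G → print id print
step 5: stack=$ then print id print  input=print id print then $  — match print
Stack after step 5: $ then print id (top = id).

id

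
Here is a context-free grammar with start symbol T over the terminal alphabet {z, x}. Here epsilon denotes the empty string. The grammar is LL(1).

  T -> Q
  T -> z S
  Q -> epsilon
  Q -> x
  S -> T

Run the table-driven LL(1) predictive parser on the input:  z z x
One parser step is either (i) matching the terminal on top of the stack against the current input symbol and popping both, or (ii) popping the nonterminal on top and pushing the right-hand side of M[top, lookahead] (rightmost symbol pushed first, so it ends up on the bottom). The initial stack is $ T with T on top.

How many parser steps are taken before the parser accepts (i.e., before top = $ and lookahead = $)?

9

step 1: stack=$ T  input=z z x $  — expand T -> z S
step 2: stack=$ S z  input=z z x $  — match z
step 3: stack=$ S  input=z x $  — expand S -> T
step 4: stack=$ T  input=z x $  — expand T -> z S
step 5: stack=$ S z  input=z x $  — match z
step 6: stack=$ S  input=x $  — expand S -> T
step 7: stack=$ T  input=x $  — expand T -> Q
step 8: stack=$ Q  input=x $  — expand Q -> x
step 9: stack=$ x  input=x $  — match x
Accept reached after 9 steps.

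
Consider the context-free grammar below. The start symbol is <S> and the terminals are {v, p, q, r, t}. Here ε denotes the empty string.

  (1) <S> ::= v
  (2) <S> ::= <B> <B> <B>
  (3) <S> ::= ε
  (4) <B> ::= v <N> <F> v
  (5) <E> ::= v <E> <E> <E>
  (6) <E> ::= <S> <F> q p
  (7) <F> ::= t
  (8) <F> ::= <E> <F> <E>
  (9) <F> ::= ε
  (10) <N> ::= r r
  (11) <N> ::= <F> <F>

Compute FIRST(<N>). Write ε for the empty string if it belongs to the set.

{ε, q, r, t, v}

FIRST(<B>) = {v}
FIRST(<S>) = {ε, v}  (via <B> <B> <B>)
FIRST(<E>) = {q, t, v}  (via <S> <F> q p)
FIRST(<F>) = {ε, q, t, v}  (via <E> <F> <E>)
FIRST(<N>) = {ε, q, r, t, v}  (via <F> <F>)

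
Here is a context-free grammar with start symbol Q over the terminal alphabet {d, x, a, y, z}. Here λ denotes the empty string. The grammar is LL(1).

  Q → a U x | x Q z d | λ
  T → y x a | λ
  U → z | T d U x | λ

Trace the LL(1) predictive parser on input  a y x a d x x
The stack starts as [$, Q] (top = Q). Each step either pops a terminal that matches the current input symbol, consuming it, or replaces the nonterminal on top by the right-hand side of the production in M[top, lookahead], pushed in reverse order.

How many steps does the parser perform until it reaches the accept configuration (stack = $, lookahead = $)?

step 1: stack=$ Q  input=a y x a d x x $  — expand Q → a U x
step 2: stack=$ x U a  input=a y x a d x x $  — match a
step 3: stack=$ x U  input=y x a d x x $  — expand U → T d U x
step 4: stack=$ x x U d T  input=y x a d x x $  — expand T → y x a
step 5: stack=$ x x U d a x y  input=y x a d x x $  — match y
step 6: stack=$ x x U d a x  input=x a d x x $  — match x
step 7: stack=$ x x U d a  input=a d x x $  — match a
step 8: stack=$ x x U d  input=d x x $  — match d
step 9: stack=$ x x U  input=x x $  — expand U → λ
step 10: stack=$ x x  input=x x $  — match x
step 11: stack=$ x  input=x $  — match x
Accept reached after 11 steps.

11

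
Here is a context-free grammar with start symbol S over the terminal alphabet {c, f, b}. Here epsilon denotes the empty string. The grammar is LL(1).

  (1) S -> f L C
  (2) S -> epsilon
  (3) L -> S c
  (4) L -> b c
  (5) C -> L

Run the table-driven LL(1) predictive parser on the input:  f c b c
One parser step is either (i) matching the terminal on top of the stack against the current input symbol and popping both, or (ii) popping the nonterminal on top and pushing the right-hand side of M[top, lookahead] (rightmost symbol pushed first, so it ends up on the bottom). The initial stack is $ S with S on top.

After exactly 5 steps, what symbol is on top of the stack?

     Stack    Input      Action
  1  $ S      f c b c $  expand S -> f L C
  2  $ C L f  f c b c $  match f
  3  $ C L    c b c $    expand L -> S c
  4  $ C c S  c b c $    expand S -> epsilon
  5  $ C c    c b c $    match c
Stack after step 5: $ C (top = C).

C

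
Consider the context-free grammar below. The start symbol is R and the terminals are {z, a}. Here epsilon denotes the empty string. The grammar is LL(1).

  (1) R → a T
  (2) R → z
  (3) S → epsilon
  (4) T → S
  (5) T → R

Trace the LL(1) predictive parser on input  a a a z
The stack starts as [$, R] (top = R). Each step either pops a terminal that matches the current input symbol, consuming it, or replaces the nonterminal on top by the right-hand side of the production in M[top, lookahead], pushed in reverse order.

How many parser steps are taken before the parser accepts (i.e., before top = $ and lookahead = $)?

step 1: stack=$ R  input=a a a z $  — expand R → a T
step 2: stack=$ T a  input=a a a z $  — match a
step 3: stack=$ T  input=a a z $  — expand T → R
step 4: stack=$ R  input=a a z $  — expand R → a T
step 5: stack=$ T a  input=a a z $  — match a
step 6: stack=$ T  input=a z $  — expand T → R
step 7: stack=$ R  input=a z $  — expand R → a T
step 8: stack=$ T a  input=a z $  — match a
step 9: stack=$ T  input=z $  — expand T → R
step 10: stack=$ R  input=z $  — expand R → z
step 11: stack=$ z  input=z $  — match z
Accept reached after 11 steps.

11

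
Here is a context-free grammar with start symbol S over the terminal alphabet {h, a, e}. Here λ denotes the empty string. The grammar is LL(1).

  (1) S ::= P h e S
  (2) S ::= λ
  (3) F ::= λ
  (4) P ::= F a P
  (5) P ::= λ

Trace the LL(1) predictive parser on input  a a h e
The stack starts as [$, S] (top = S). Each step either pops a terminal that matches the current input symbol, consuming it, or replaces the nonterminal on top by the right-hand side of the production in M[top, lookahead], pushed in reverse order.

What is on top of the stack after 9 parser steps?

     Stack          Input      Action
  1  $ S            a a h e $  expand S ::= P h e S
  2  $ S e h P      a a h e $  expand P ::= F a P
  3  $ S e h P a F  a a h e $  expand F ::= λ
  4  $ S e h P a    a a h e $  match a
  5  $ S e h P      a h e $    expand P ::= F a P
  6  $ S e h P a F  a h e $    expand F ::= λ
  7  $ S e h P a    a h e $    match a
  8  $ S e h P      h e $      expand P ::= λ
  9  $ S e h        h e $      match h
Stack after step 9: $ S e (top = e).

e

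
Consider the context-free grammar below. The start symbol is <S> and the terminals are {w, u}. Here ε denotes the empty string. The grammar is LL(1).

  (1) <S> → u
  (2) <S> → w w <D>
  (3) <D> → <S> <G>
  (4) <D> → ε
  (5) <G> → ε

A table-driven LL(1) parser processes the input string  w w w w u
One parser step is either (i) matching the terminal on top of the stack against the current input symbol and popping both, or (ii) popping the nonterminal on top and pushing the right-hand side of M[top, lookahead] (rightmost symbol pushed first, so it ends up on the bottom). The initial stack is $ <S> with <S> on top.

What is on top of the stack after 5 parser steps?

     Stack      Input        Action
  1  $ <S>      w w w w u $  expand <S> → w w <D>
  2  $ <D> w w  w w w w u $  match w
  3  $ <D> w    w w w u $    match w
  4  $ <D>      w w u $      expand <D> → <S> <G>
  5  $ <G> <S>  w w u $      expand <S> → w w <D>
Stack after step 5: $ <G> <D> w w (top = w).

w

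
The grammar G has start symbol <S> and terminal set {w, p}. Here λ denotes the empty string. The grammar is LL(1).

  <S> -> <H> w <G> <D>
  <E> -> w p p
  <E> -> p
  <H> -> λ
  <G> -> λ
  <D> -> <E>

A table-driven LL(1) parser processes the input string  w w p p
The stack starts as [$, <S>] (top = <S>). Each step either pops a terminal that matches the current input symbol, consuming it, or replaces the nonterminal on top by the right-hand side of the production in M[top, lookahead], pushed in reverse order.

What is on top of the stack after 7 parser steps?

     Stack            Input      Action
  1  $ <S>            w w p p $  expand <S> -> <H> w <G> <D>
  2  $ <D> <G> w <H>  w w p p $  expand <H> -> λ
  3  $ <D> <G> w      w w p p $  match w
  4  $ <D> <G>        w p p $    expand <G> -> λ
  5  $ <D>            w p p $    expand <D> -> <E>
  6  $ <E>            w p p $    expand <E> -> w p p
  7  $ p p w          w p p $    match w
Stack after step 7: $ p p (top = p).

p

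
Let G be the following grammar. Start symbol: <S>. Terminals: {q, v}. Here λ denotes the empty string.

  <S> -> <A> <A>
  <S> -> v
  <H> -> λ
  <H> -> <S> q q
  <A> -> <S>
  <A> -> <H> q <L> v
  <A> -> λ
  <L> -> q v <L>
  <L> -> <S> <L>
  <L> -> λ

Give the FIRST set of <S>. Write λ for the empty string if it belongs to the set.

FIRST(<S>): from <S>-><A> <A> we get {λ, q, v}; from <S>->v we get {v}. So FIRST(<S>) = {λ, q, v}.
FIRST(<H>): from <H>->λ we get {λ}; from <H>-><S> q q we get {q, v}. So FIRST(<H>) = {λ, q, v}.
FIRST(<L>): from <L>->q v <L> we get {q}; from <L>-><S> <L> we get {λ, q, v}; from <L>->λ we get {λ}. So FIRST(<L>) = {λ, q, v}.
FIRST(<A>): from <A>-><S> we get {λ, q, v}; from <A>-><H> q <L> v we get {q, v}; from <A>->λ we get {λ}. So FIRST(<A>) = {λ, q, v}.

{λ, q, v}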